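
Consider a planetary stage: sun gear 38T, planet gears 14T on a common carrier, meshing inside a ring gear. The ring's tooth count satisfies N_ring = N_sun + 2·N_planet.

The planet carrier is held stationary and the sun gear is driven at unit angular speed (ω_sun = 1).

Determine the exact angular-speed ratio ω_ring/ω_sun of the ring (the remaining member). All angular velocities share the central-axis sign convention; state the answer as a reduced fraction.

-19/33

N_ring = 38 + 2·14 = 66
38(ω_s−ω_c) = −66(ω_r−ω_c),  ω_c=0, ω_s=1
ω_r = 0 − (38/66)(1−0) = -19/33
ω_r/ω_s = -19/33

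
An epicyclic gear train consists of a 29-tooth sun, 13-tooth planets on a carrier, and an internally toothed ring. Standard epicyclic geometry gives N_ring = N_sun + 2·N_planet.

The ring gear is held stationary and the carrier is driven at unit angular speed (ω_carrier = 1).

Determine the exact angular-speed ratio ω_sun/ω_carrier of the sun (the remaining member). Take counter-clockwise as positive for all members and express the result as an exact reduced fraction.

N_ring = 29 + 2·13 = 55
29(ω_s−ω_c) = −55(ω_r−ω_c),  ω_r=0, ω_c=1
ω_s = 1 − (55/29)(0−1) = 84/29
ω_s/ω_c = 84/29

84/29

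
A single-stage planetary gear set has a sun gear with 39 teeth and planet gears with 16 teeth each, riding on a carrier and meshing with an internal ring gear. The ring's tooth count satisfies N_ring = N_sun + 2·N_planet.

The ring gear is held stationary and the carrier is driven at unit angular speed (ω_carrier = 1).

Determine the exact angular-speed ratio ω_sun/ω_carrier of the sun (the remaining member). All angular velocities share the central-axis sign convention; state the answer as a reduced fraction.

N_ring = 39 + 2·16 = 71
39(ω_s−ω_c) = −71(ω_r−ω_c),  ω_r=0, ω_c=1
ω_s = 1 − (71/39)(0−1) = 110/39
ω_s/ω_c = 110/39

110/39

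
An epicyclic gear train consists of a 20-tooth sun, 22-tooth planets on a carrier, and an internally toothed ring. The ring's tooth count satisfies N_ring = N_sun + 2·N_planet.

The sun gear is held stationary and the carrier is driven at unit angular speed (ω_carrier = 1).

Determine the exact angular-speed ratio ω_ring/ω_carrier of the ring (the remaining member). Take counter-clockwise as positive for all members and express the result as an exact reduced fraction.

21/16

N_ring = 20 + 2·22 = 64
20(ω_s−ω_c) = −64(ω_r−ω_c),  ω_s=0, ω_c=1
ω_r = 1 − (20/64)(0−1) = 21/16
ω_r/ω_c = 21/16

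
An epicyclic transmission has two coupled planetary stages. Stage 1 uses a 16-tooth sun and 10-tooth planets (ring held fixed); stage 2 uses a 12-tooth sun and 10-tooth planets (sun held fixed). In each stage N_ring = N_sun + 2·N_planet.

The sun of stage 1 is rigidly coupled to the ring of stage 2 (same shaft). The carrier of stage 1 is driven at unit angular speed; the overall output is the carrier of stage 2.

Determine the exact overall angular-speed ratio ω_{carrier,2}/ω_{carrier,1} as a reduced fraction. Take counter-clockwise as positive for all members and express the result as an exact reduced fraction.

26/11

Stage 1: N_ring = 16 + 2·10 = 36
Stage 1: 16(ω_s−ω_c) = −36(ω_r−ω_c),  ω_r=0, ω_c=1
Stage 1: ω_s = 1 − (36/16)(0−1) = 13/4
  ⇒ ω_s¹/ω_c¹ = 13/4
Stage 2: N_ring = 12 + 2·10 = 32
Stage 2: 12(ω_s−ω_c) = −32(ω_r−ω_c),  ω_s=0, ω_r=1
Stage 2: 12(0−ω_c) = −32(1−ω_c)  ⇒  44ω_c = 32  ⇒  ω_c = 8/11
  ⇒ ω_c²/ω_r² = 8/11
Coupling ω_r² = ω_s¹ ⇒ overall = 13/4 × 8/11 = 26/11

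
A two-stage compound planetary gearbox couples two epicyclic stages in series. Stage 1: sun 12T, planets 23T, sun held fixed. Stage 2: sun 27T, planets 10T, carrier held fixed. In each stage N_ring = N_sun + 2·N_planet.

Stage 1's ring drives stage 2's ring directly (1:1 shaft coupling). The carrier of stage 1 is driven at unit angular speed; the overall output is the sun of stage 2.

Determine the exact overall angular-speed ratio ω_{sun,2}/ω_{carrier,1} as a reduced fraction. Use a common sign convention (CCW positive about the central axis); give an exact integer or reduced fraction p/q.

Stage 1: N_ring = 12 + 2·23 = 58
Stage 1: 12(ω_s−ω_c) = −58(ω_r−ω_c),  ω_s=0, ω_c=1
Stage 1: ω_r = 1 − (12/58)(0−1) = 35/29
  ⇒ ω_r¹/ω_c¹ = 35/29
Stage 2: N_ring = 27 + 2·10 = 47
Stage 2: 27(ω_s−ω_c) = −47(ω_r−ω_c),  ω_c=0, ω_r=1
Stage 2: ω_s = 0 − (47/27)(1−0) = -47/27
  ⇒ ω_s²/ω_r² = -47/27
Coupling ω_r² = ω_r¹ ⇒ overall = 35/29 × -47/27 = -1645/783

-1645/783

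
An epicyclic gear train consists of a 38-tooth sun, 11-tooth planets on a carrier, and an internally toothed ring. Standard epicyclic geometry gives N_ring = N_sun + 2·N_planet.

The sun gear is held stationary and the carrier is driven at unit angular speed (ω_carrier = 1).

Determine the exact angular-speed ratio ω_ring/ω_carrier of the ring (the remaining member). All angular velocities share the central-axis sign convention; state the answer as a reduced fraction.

49/30

N_ring = 38 + 2·11 = 60
38(ω_s−ω_c) = −60(ω_r−ω_c),  ω_s=0, ω_c=1
ω_r = 1 − (38/60)(0−1) = 49/30
ω_r/ω_c = 49/30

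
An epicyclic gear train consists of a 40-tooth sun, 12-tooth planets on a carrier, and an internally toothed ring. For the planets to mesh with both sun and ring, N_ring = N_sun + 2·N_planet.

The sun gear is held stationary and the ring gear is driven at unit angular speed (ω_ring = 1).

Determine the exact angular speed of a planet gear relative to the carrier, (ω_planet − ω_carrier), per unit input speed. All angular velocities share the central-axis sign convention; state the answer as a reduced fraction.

80/39

N_ring = 40 + 2·12 = 64
40(ω_s−ω_c) = −64(ω_r−ω_c),  ω_s=0, ω_r=1
40(0−ω_c) = −64(1−ω_c)  ⇒  104ω_c = 64  ⇒  ω_c = 8/13
sun–planet: 40·(0−8/13) = −12·(ω_p−ω_c)  ⇒  ω_p−ω_c = −(40/12)·(-8/13) = 80/39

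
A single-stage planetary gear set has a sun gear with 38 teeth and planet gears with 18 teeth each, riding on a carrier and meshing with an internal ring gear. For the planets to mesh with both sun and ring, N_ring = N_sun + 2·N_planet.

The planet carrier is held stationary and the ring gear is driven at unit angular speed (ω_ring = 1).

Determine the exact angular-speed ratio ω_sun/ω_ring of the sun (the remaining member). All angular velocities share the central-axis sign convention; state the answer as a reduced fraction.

-37/19

N_ring = 38 + 2·18 = 74
38(ω_s−ω_c) = −74(ω_r−ω_c),  ω_c=0, ω_r=1
ω_s = 0 − (74/38)(1−0) = -37/19
ω_s/ω_r = -37/19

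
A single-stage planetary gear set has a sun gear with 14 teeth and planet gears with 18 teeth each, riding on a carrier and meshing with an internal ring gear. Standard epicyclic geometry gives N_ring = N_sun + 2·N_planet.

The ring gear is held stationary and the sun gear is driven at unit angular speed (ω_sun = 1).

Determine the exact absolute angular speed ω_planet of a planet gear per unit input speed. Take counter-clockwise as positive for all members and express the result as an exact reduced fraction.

N_ring = 14 + 2·18 = 50
14(ω_s−ω_c) = −50(ω_r−ω_c),  ω_r=0, ω_s=1
14(1−ω_c) = −50(0−ω_c)  ⇒  64ω_c = 14  ⇒  ω_c = 7/32
sun–planet: 14·(1−7/32) = −18·(ω_p−ω_c)  ⇒  ω_p−ω_c = −(14/18)·(25/32) = -175/288
ω_p = 7/32 − 175/288 = -7/18

-7/18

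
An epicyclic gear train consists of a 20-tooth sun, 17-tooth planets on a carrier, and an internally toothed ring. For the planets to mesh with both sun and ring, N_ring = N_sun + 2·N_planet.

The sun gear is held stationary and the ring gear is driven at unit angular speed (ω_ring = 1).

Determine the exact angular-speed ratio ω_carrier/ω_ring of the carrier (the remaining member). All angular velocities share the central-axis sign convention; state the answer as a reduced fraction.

27/37

N_ring = 20 + 2·17 = 54
20(ω_s−ω_c) = −54(ω_r−ω_c),  ω_s=0, ω_r=1
20(0−ω_c) = −54(1−ω_c)  ⇒  74ω_c = 54  ⇒  ω_c = 27/37
ω_c/ω_r = 27/37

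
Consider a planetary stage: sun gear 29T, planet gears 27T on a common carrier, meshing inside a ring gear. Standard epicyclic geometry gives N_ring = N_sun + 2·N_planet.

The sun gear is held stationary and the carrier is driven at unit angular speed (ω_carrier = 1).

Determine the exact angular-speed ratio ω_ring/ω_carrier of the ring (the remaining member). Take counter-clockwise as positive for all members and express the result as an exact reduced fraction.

112/83

N_ring = 29 + 2·27 = 83
29(ω_s−ω_c) = −83(ω_r−ω_c),  ω_s=0, ω_c=1
ω_r = 1 − (29/83)(0−1) = 112/83
ω_r/ω_c = 112/83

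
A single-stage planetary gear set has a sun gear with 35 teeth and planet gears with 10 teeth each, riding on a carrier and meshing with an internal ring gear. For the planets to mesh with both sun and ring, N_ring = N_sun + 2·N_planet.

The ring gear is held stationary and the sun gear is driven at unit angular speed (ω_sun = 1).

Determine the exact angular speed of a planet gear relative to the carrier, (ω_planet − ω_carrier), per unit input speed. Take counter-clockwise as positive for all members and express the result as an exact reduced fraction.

N_ring = 35 + 2·10 = 55
35(ω_s−ω_c) = −55(ω_r−ω_c),  ω_r=0, ω_s=1
35(1−ω_c) = −55(0−ω_c)  ⇒  90ω_c = 35  ⇒  ω_c = 7/18
sun–planet: 35·(1−7/18) = −10·(ω_p−ω_c)  ⇒  ω_p−ω_c = −(35/10)·(11/18) = -77/36

-77/36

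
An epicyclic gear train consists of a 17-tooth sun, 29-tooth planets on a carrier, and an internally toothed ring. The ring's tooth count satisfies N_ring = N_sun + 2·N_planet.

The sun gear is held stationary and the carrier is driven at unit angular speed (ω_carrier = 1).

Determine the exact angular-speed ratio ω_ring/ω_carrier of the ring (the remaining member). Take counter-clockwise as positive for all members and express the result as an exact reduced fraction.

N_ring = 17 + 2·29 = 75
17(ω_s−ω_c) = −75(ω_r−ω_c),  ω_s=0, ω_c=1
ω_r = 1 − (17/75)(0−1) = 92/75
ω_r/ω_c = 92/75

92/75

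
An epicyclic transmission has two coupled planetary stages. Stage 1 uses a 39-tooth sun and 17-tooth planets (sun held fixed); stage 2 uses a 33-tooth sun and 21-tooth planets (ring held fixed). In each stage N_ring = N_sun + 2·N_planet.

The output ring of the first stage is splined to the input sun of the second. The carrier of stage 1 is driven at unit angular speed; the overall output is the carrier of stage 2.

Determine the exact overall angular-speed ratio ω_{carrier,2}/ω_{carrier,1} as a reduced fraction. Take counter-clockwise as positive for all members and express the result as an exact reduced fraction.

Stage 1: N_ring = 39 + 2·17 = 73
Stage 1: 39(ω_s−ω_c) = −73(ω_r−ω_c),  ω_s=0, ω_c=1
Stage 1: ω_r = 1 − (39/73)(0−1) = 112/73
  ⇒ ω_r¹/ω_c¹ = 112/73
Stage 2: N_ring = 33 + 2·21 = 75
Stage 2: 33(ω_s−ω_c) = −75(ω_r−ω_c),  ω_r=0, ω_s=1
Stage 2: 33(1−ω_c) = −75(0−ω_c)  ⇒  108ω_c = 33  ⇒  ω_c = 11/36
  ⇒ ω_c²/ω_s² = 11/36
Coupling ω_s² = ω_r¹ ⇒ overall = 112/73 × 11/36 = 308/657

308/657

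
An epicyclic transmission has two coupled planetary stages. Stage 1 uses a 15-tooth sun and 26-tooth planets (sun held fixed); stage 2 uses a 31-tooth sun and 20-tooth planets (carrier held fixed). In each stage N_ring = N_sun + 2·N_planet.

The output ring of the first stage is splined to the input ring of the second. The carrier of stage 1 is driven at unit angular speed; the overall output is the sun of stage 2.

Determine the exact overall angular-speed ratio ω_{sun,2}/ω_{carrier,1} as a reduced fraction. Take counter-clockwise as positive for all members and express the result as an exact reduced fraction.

-5822/2077

Stage 1: N_ring = 15 + 2·26 = 67
Stage 1: 15(ω_s−ω_c) = −67(ω_r−ω_c),  ω_s=0, ω_c=1
Stage 1: ω_r = 1 − (15/67)(0−1) = 82/67
  ⇒ ω_r¹/ω_c¹ = 82/67
Stage 2: N_ring = 31 + 2·20 = 71
Stage 2: 31(ω_s−ω_c) = −71(ω_r−ω_c),  ω_c=0, ω_r=1
Stage 2: ω_s = 0 − (71/31)(1−0) = -71/31
  ⇒ ω_s²/ω_r² = -71/31
Coupling ω_r² = ω_r¹ ⇒ overall = 82/67 × -71/31 = -5822/2077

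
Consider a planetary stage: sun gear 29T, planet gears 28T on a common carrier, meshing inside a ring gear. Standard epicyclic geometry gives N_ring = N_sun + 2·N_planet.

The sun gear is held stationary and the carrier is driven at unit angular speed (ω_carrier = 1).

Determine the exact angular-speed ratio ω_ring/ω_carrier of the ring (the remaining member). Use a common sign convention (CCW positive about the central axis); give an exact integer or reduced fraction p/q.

N_ring = 29 + 2·28 = 85
29(ω_s−ω_c) = −85(ω_r−ω_c),  ω_s=0, ω_c=1
ω_r = 1 − (29/85)(0−1) = 114/85
ω_r/ω_c = 114/85

114/85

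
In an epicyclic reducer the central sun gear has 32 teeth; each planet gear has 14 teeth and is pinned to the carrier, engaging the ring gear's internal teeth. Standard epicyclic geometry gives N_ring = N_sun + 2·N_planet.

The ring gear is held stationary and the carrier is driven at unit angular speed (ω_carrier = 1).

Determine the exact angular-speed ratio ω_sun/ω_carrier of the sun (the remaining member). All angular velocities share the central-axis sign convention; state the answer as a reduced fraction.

23/8

N_ring = 32 + 2·14 = 60
32(ω_s−ω_c) = −60(ω_r−ω_c),  ω_r=0, ω_c=1
ω_s = 1 − (60/32)(0−1) = 23/8
ω_s/ω_c = 23/8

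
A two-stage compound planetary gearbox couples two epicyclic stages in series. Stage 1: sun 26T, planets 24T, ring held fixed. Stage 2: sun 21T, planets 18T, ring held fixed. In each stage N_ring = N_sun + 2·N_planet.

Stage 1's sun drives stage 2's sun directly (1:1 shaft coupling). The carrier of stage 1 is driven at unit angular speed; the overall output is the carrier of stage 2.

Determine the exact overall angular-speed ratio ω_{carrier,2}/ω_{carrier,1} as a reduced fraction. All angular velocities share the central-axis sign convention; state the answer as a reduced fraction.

Stage 1: N_ring = 26 + 2·24 = 74
Stage 1: 26(ω_s−ω_c) = −74(ω_r−ω_c),  ω_r=0, ω_c=1
Stage 1: ω_s = 1 − (74/26)(0−1) = 50/13
  ⇒ ω_s¹/ω_c¹ = 50/13
Stage 2: N_ring = 21 + 2·18 = 57
Stage 2: 21(ω_s−ω_c) = −57(ω_r−ω_c),  ω_r=0, ω_s=1
Stage 2: 21(1−ω_c) = −57(0−ω_c)  ⇒  78ω_c = 21  ⇒  ω_c = 7/26
  ⇒ ω_c²/ω_s² = 7/26
Coupling ω_s² = ω_s¹ ⇒ overall = 50/13 × 7/26 = 175/169

175/169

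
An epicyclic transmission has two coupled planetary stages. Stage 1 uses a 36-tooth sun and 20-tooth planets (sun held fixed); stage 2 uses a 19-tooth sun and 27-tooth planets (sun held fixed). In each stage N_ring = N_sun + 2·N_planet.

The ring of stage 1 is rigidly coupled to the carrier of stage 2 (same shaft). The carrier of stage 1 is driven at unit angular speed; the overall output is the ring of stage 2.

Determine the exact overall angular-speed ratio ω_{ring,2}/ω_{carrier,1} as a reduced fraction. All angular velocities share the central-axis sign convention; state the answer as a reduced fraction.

Stage 1: N_ring = 36 + 2·20 = 76
Stage 1: 36(ω_s−ω_c) = −76(ω_r−ω_c),  ω_s=0, ω_c=1
Stage 1: ω_r = 1 − (36/76)(0−1) = 28/19
  ⇒ ω_r¹/ω_c¹ = 28/19
Stage 2: N_ring = 19 + 2·27 = 73
Stage 2: 19(ω_s−ω_c) = −73(ω_r−ω_c),  ω_s=0, ω_c=1
Stage 2: ω_r = 1 − (19/73)(0−1) = 92/73
  ⇒ ω_r²/ω_c² = 92/73
Coupling ω_c² = ω_r¹ ⇒ overall = 28/19 × 92/73 = 2576/1387

2576/1387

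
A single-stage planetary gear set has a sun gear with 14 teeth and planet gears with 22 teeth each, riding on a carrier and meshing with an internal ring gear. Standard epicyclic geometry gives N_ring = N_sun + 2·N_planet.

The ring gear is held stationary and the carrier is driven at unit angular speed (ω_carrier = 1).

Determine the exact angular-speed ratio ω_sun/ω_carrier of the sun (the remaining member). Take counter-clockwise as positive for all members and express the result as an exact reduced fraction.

36/7

N_ring = 14 + 2·22 = 58
14(ω_s−ω_c) = −58(ω_r−ω_c),  ω_r=0, ω_c=1
ω_s = 1 − (58/14)(0−1) = 36/7
ω_s/ω_c = 36/7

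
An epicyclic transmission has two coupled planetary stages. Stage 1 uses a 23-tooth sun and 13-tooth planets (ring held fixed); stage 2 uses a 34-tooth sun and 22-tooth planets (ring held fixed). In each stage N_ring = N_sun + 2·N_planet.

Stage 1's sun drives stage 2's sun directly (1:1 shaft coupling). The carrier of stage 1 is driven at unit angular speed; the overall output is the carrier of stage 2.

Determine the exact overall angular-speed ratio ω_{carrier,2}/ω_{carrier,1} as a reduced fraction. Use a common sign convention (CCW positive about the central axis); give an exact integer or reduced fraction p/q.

Stage 1: N_ring = 23 + 2·13 = 49
Stage 1: 23(ω_s−ω_c) = −49(ω_r−ω_c),  ω_r=0, ω_c=1
Stage 1: ω_s = 1 − (49/23)(0−1) = 72/23
  ⇒ ω_s¹/ω_c¹ = 72/23
Stage 2: N_ring = 34 + 2·22 = 78
Stage 2: 34(ω_s−ω_c) = −78(ω_r−ω_c),  ω_r=0, ω_s=1
Stage 2: 34(1−ω_c) = −78(0−ω_c)  ⇒  112ω_c = 34  ⇒  ω_c = 17/56
  ⇒ ω_c²/ω_s² = 17/56
Coupling ω_s² = ω_s¹ ⇒ overall = 72/23 × 17/56 = 153/161

153/161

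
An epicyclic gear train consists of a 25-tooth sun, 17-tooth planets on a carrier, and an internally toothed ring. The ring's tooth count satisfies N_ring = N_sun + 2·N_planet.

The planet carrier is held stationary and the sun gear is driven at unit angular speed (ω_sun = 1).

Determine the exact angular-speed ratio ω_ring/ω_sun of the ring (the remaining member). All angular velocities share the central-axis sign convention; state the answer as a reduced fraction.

N_ring = 25 + 2·17 = 59
25(ω_s−ω_c) = −59(ω_r−ω_c),  ω_c=0, ω_s=1
ω_r = 0 − (25/59)(1−0) = -25/59
ω_r/ω_s = -25/59

-25/59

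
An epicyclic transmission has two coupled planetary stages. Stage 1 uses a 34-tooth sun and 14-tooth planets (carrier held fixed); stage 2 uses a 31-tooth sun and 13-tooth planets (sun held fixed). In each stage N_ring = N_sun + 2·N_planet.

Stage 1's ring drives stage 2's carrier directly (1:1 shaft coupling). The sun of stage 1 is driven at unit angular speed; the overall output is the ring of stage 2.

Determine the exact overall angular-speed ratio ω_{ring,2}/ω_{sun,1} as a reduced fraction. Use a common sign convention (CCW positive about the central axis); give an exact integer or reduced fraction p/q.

Stage 1: N_ring = 34 + 2·14 = 62
Stage 1: 34(ω_s−ω_c) = −62(ω_r−ω_c),  ω_c=0, ω_s=1
Stage 1: ω_r = 0 − (34/62)(1−0) = -17/31
  ⇒ ω_r¹/ω_s¹ = -17/31
Stage 2: N_ring = 31 + 2·13 = 57
Stage 2: 31(ω_s−ω_c) = −57(ω_r−ω_c),  ω_s=0, ω_c=1
Stage 2: ω_r = 1 − (31/57)(0−1) = 88/57
  ⇒ ω_r²/ω_c² = 88/57
Coupling ω_c² = ω_r¹ ⇒ overall = -17/31 × 88/57 = -1496/1767

-1496/1767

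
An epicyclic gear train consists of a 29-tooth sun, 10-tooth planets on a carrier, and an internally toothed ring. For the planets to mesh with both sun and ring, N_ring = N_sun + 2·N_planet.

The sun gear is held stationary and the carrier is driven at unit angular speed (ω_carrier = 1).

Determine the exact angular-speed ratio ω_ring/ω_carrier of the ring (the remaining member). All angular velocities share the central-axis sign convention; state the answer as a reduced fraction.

78/49

N_ring = 29 + 2·10 = 49
29(ω_s−ω_c) = −49(ω_r−ω_c),  ω_s=0, ω_c=1
ω_r = 1 − (29/49)(0−1) = 78/49
ω_r/ω_c = 78/49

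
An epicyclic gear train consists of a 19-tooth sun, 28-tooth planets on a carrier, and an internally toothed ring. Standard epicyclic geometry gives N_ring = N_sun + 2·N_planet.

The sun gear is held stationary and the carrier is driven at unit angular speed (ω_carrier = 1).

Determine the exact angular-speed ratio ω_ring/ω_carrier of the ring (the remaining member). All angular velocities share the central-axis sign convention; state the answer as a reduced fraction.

94/75

N_ring = 19 + 2·28 = 75
19(ω_s−ω_c) = −75(ω_r−ω_c),  ω_s=0, ω_c=1
ω_r = 1 − (19/75)(0−1) = 94/75
ω_r/ω_c = 94/75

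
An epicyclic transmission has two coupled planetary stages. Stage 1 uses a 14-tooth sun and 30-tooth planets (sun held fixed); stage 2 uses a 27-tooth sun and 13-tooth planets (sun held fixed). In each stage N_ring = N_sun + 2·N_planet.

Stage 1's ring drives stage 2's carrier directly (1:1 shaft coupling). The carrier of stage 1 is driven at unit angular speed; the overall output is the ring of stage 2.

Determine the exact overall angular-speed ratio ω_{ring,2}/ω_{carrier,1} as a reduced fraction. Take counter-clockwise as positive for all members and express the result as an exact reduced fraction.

Stage 1: N_ring = 14 + 2·30 = 74
Stage 1: 14(ω_s−ω_c) = −74(ω_r−ω_c),  ω_s=0, ω_c=1
Stage 1: ω_r = 1 − (14/74)(0−1) = 44/37
  ⇒ ω_r¹/ω_c¹ = 44/37
Stage 2: N_ring = 27 + 2·13 = 53
Stage 2: 27(ω_s−ω_c) = −53(ω_r−ω_c),  ω_s=0, ω_c=1
Stage 2: ω_r = 1 − (27/53)(0−1) = 80/53
  ⇒ ω_r²/ω_c² = 80/53
Coupling ω_c² = ω_r¹ ⇒ overall = 44/37 × 80/53 = 3520/1961

3520/1961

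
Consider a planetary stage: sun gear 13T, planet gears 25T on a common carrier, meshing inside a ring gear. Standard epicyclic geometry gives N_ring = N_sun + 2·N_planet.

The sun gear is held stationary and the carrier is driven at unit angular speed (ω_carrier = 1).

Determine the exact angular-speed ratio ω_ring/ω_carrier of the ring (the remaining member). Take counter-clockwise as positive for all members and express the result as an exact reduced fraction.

76/63

N_ring = 13 + 2·25 = 63
13(ω_s−ω_c) = −63(ω_r−ω_c),  ω_s=0, ω_c=1
ω_r = 1 − (13/63)(0−1) = 76/63
ω_r/ω_c = 76/63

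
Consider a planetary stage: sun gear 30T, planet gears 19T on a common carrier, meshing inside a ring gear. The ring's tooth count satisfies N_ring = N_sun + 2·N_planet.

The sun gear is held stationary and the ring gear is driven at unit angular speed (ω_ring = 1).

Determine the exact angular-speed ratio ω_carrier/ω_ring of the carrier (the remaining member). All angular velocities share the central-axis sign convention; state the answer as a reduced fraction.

34/49

N_ring = 30 + 2·19 = 68
30(ω_s−ω_c) = −68(ω_r−ω_c),  ω_s=0, ω_r=1
30(0−ω_c) = −68(1−ω_c)  ⇒  98ω_c = 68  ⇒  ω_c = 34/49
ω_c/ω_r = 34/49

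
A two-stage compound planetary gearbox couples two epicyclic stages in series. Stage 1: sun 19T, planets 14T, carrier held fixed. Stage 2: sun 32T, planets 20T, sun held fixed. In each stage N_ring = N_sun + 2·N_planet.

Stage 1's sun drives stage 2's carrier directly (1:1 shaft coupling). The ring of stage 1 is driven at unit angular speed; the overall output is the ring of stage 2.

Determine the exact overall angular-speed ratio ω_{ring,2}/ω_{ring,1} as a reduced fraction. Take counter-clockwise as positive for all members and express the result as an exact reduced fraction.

-611/171

Stage 1: N_ring = 19 + 2·14 = 47
Stage 1: 19(ω_s−ω_c) = −47(ω_r−ω_c),  ω_c=0, ω_r=1
Stage 1: ω_s = 0 − (47/19)(1−0) = -47/19
  ⇒ ω_s¹/ω_r¹ = -47/19
Stage 2: N_ring = 32 + 2·20 = 72
Stage 2: 32(ω_s−ω_c) = −72(ω_r−ω_c),  ω_s=0, ω_c=1
Stage 2: ω_r = 1 − (32/72)(0−1) = 13/9
  ⇒ ω_r²/ω_c² = 13/9
Coupling ω_c² = ω_s¹ ⇒ overall = -47/19 × 13/9 = -611/171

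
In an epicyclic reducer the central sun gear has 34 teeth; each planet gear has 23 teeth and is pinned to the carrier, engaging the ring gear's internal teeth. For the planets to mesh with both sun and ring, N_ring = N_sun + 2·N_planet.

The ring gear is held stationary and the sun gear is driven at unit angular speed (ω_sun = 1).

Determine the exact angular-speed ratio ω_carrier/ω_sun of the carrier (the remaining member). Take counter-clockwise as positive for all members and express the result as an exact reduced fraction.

17/57

N_ring = 34 + 2·23 = 80
34(ω_s−ω_c) = −80(ω_r−ω_c),  ω_r=0, ω_s=1
34(1−ω_c) = −80(0−ω_c)  ⇒  114ω_c = 34  ⇒  ω_c = 17/57
ω_c/ω_s = 17/57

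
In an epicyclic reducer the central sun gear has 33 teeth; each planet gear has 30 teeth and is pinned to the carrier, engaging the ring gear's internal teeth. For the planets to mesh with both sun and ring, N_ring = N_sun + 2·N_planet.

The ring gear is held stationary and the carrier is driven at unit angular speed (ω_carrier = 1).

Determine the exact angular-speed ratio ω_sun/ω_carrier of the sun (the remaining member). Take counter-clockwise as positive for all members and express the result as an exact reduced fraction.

N_ring = 33 + 2·30 = 93
33(ω_s−ω_c) = −93(ω_r−ω_c),  ω_r=0, ω_c=1
ω_s = 1 − (93/33)(0−1) = 42/11
ω_s/ω_c = 42/11

42/11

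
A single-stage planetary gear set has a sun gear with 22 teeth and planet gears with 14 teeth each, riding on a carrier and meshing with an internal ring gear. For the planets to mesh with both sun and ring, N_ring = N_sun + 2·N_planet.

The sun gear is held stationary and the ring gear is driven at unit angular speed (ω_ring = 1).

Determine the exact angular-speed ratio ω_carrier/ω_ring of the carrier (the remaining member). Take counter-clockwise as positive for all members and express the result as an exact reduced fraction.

25/36

N_ring = 22 + 2·14 = 50
22(ω_s−ω_c) = −50(ω_r−ω_c),  ω_s=0, ω_r=1
22(0−ω_c) = −50(1−ω_c)  ⇒  72ω_c = 50  ⇒  ω_c = 25/36
ω_c/ω_r = 25/36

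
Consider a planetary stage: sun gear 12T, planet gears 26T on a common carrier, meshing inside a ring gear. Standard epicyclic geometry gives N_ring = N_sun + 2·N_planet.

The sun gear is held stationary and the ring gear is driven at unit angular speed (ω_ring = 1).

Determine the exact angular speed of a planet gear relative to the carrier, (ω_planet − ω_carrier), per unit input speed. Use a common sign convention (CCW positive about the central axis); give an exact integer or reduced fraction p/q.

96/247

N_ring = 12 + 2·26 = 64
12(ω_s−ω_c) = −64(ω_r−ω_c),  ω_s=0, ω_r=1
12(0−ω_c) = −64(1−ω_c)  ⇒  76ω_c = 64  ⇒  ω_c = 16/19
sun–planet: 12·(0−16/19) = −26·(ω_p−ω_c)  ⇒  ω_p−ω_c = −(12/26)·(-16/19) = 96/247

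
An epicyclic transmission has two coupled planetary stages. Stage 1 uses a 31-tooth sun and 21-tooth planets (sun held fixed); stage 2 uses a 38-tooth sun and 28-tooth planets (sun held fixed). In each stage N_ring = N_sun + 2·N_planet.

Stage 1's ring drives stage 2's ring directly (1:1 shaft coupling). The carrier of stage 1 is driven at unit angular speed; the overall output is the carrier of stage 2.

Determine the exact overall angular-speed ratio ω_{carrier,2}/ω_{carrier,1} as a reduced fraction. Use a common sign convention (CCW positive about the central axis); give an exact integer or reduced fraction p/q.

2444/2409

Stage 1: N_ring = 31 + 2·21 = 73
Stage 1: 31(ω_s−ω_c) = −73(ω_r−ω_c),  ω_s=0, ω_c=1
Stage 1: ω_r = 1 − (31/73)(0−1) = 104/73
  ⇒ ω_r¹/ω_c¹ = 104/73
Stage 2: N_ring = 38 + 2·28 = 94
Stage 2: 38(ω_s−ω_c) = −94(ω_r−ω_c),  ω_s=0, ω_r=1
Stage 2: 38(0−ω_c) = −94(1−ω_c)  ⇒  132ω_c = 94  ⇒  ω_c = 47/66
  ⇒ ω_c²/ω_r² = 47/66
Coupling ω_r² = ω_r¹ ⇒ overall = 104/73 × 47/66 = 2444/2409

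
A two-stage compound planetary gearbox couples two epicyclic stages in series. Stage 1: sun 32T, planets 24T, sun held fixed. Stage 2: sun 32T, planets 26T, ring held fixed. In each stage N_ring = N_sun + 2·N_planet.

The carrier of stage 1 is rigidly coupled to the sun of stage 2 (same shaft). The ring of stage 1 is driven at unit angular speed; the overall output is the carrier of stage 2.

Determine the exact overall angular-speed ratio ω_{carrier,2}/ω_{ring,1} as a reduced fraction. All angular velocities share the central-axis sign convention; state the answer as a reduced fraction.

Stage 1: N_ring = 32 + 2·24 = 80
Stage 1: 32(ω_s−ω_c) = −80(ω_r−ω_c),  ω_s=0, ω_r=1
Stage 1: 32(0−ω_c) = −80(1−ω_c)  ⇒  112ω_c = 80  ⇒  ω_c = 5/7
  ⇒ ω_c¹/ω_r¹ = 5/7
Stage 2: N_ring = 32 + 2·26 = 84
Stage 2: 32(ω_s−ω_c) = −84(ω_r−ω_c),  ω_r=0, ω_s=1
Stage 2: 32(1−ω_c) = −84(0−ω_c)  ⇒  116ω_c = 32  ⇒  ω_c = 8/29
  ⇒ ω_c²/ω_s² = 8/29
Coupling ω_s² = ω_c¹ ⇒ overall = 5/7 × 8/29 = 40/203

40/203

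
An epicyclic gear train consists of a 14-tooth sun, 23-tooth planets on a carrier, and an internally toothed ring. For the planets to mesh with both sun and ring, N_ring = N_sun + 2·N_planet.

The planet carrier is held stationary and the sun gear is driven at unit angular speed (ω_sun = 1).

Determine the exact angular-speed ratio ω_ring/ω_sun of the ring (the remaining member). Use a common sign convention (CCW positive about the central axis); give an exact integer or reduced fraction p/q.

-7/30

N_ring = 14 + 2·23 = 60
14(ω_s−ω_c) = −60(ω_r−ω_c),  ω_c=0, ω_s=1
ω_r = 0 − (14/60)(1−0) = -7/30
ω_r/ω_s = -7/30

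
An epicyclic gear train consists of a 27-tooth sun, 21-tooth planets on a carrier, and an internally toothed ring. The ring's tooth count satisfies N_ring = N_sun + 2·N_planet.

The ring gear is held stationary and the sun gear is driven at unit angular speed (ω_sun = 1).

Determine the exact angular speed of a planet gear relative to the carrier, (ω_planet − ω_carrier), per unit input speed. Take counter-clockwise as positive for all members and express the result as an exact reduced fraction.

N_ring = 27 + 2·21 = 69
27(ω_s−ω_c) = −69(ω_r−ω_c),  ω_r=0, ω_s=1
27(1−ω_c) = −69(0−ω_c)  ⇒  96ω_c = 27  ⇒  ω_c = 9/32
sun–planet: 27·(1−9/32) = −21·(ω_p−ω_c)  ⇒  ω_p−ω_c = −(27/21)·(23/32) = -207/224

-207/224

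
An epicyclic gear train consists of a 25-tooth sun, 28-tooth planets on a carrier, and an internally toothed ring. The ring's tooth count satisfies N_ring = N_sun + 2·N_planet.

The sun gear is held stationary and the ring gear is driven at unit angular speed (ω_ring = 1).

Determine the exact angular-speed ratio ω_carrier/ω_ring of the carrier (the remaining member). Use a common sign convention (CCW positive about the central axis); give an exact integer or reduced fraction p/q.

81/106

N_ring = 25 + 2·28 = 81
25(ω_s−ω_c) = −81(ω_r−ω_c),  ω_s=0, ω_r=1
25(0−ω_c) = −81(1−ω_c)  ⇒  106ω_c = 81  ⇒  ω_c = 81/106
ω_c/ω_r = 81/106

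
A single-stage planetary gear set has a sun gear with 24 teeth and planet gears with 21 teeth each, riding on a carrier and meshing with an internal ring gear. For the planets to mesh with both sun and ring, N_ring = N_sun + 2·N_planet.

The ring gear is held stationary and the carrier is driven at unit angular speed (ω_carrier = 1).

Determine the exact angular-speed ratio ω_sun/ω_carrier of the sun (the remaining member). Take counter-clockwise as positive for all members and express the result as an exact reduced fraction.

15/4

N_ring = 24 + 2·21 = 66
24(ω_s−ω_c) = −66(ω_r−ω_c),  ω_r=0, ω_c=1
ω_s = 1 − (66/24)(0−1) = 15/4
ω_s/ω_c = 15/4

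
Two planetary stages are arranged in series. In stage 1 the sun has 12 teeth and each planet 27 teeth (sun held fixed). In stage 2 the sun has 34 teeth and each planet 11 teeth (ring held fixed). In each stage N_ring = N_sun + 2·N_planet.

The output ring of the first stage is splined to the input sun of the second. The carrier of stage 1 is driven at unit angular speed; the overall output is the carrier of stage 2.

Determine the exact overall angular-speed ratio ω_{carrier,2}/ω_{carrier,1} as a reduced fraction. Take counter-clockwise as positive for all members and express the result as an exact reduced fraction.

221/495

Stage 1: N_ring = 12 + 2·27 = 66
Stage 1: 12(ω_s−ω_c) = −66(ω_r−ω_c),  ω_s=0, ω_c=1
Stage 1: ω_r = 1 − (12/66)(0−1) = 13/11
  ⇒ ω_r¹/ω_c¹ = 13/11
Stage 2: N_ring = 34 + 2·11 = 56
Stage 2: 34(ω_s−ω_c) = −56(ω_r−ω_c),  ω_r=0, ω_s=1
Stage 2: 34(1−ω_c) = −56(0−ω_c)  ⇒  90ω_c = 34  ⇒  ω_c = 17/45
  ⇒ ω_c²/ω_s² = 17/45
Coupling ω_s² = ω_r¹ ⇒ overall = 13/11 × 17/45 = 221/495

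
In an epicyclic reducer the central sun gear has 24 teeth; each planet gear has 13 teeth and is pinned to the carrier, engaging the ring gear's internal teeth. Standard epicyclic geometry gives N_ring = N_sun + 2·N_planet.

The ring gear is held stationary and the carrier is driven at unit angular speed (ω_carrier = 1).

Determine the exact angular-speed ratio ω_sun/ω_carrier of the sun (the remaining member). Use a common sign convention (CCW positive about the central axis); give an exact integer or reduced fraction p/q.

37/12

N_ring = 24 + 2·13 = 50
24(ω_s−ω_c) = −50(ω_r−ω_c),  ω_r=0, ω_c=1
ω_s = 1 − (50/24)(0−1) = 37/12
ω_s/ω_c = 37/12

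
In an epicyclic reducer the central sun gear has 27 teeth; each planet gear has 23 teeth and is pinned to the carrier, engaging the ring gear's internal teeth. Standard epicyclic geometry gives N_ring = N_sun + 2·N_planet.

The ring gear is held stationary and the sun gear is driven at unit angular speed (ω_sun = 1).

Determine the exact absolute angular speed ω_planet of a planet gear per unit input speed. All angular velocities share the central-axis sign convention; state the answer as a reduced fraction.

-27/46

N_ring = 27 + 2·23 = 73
27(ω_s−ω_c) = −73(ω_r−ω_c),  ω_r=0, ω_s=1
27(1−ω_c) = −73(0−ω_c)  ⇒  100ω_c = 27  ⇒  ω_c = 27/100
sun–planet: 27·(1−27/100) = −23·(ω_p−ω_c)  ⇒  ω_p−ω_c = −(27/23)·(73/100) = -1971/2300
ω_p = 27/100 − 1971/2300 = -27/46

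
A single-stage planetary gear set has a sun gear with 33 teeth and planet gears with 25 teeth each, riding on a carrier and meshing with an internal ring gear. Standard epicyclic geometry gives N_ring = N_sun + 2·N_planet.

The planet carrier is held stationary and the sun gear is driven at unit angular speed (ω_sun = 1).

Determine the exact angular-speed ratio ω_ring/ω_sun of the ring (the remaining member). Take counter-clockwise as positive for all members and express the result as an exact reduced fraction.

-33/83

N_ring = 33 + 2·25 = 83
33(ω_s−ω_c) = −83(ω_r−ω_c),  ω_c=0, ω_s=1
ω_r = 0 − (33/83)(1−0) = -33/83
ω_r/ω_s = -33/83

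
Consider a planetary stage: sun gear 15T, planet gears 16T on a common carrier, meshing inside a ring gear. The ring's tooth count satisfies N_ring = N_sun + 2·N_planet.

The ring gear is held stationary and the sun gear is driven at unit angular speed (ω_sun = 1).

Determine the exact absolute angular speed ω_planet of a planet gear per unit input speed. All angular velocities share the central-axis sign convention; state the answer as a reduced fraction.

N_ring = 15 + 2·16 = 47
15(ω_s−ω_c) = −47(ω_r−ω_c),  ω_r=0, ω_s=1
15(1−ω_c) = −47(0−ω_c)  ⇒  62ω_c = 15  ⇒  ω_c = 15/62
sun–planet: 15·(1−15/62) = −16·(ω_p−ω_c)  ⇒  ω_p−ω_c = −(15/16)·(47/62) = -705/992
ω_p = 15/62 − 705/992 = -15/32

-15/32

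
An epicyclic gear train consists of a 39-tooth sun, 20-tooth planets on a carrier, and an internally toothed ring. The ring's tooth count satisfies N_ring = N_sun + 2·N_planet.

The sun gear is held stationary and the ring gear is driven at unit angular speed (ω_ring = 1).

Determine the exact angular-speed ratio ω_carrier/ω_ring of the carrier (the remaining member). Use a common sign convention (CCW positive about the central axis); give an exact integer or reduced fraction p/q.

79/118

N_ring = 39 + 2·20 = 79
39(ω_s−ω_c) = −79(ω_r−ω_c),  ω_s=0, ω_r=1
39(0−ω_c) = −79(1−ω_c)  ⇒  118ω_c = 79  ⇒  ω_c = 79/118
ω_c/ω_r = 79/118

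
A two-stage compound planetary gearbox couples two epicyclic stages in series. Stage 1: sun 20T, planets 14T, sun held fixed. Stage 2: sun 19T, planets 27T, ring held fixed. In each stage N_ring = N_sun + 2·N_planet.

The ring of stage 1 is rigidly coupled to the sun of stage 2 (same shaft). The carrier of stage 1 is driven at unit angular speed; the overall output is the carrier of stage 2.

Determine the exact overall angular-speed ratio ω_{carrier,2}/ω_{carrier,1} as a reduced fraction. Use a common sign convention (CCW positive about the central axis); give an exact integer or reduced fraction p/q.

323/1104

Stage 1: N_ring = 20 + 2·14 = 48
Stage 1: 20(ω_s−ω_c) = −48(ω_r−ω_c),  ω_s=0, ω_c=1
Stage 1: ω_r = 1 − (20/48)(0−1) = 17/12
  ⇒ ω_r¹/ω_c¹ = 17/12
Stage 2: N_ring = 19 + 2·27 = 73
Stage 2: 19(ω_s−ω_c) = −73(ω_r−ω_c),  ω_r=0, ω_s=1
Stage 2: 19(1−ω_c) = −73(0−ω_c)  ⇒  92ω_c = 19  ⇒  ω_c = 19/92
  ⇒ ω_c²/ω_s² = 19/92
Coupling ω_s² = ω_r¹ ⇒ overall = 17/12 × 19/92 = 323/1104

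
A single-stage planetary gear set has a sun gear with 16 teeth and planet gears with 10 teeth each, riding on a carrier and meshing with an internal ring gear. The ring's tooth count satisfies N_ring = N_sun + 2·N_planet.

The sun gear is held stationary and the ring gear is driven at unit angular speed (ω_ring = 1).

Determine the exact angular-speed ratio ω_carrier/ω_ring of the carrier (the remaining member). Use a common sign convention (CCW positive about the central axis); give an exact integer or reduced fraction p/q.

9/13

N_ring = 16 + 2·10 = 36
16(ω_s−ω_c) = −36(ω_r−ω_c),  ω_s=0, ω_r=1
16(0−ω_c) = −36(1−ω_c)  ⇒  52ω_c = 36  ⇒  ω_c = 9/13
ω_c/ω_r = 9/13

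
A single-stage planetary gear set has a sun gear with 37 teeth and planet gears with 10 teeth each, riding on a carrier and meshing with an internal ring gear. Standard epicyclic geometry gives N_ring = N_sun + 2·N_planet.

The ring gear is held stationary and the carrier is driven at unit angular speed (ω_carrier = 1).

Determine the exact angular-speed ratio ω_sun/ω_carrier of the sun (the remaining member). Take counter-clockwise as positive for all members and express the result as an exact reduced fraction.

94/37

N_ring = 37 + 2·10 = 57
37(ω_s−ω_c) = −57(ω_r−ω_c),  ω_r=0, ω_c=1
ω_s = 1 − (57/37)(0−1) = 94/37
ω_s/ω_c = 94/37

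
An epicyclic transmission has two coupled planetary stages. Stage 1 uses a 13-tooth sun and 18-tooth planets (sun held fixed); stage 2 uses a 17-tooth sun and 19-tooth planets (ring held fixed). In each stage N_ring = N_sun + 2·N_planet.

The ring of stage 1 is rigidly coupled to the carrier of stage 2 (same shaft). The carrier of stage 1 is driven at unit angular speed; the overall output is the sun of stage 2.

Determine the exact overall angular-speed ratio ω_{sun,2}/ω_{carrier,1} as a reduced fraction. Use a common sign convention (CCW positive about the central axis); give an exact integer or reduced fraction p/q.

Stage 1: N_ring = 13 + 2·18 = 49
Stage 1: 13(ω_s−ω_c) = −49(ω_r−ω_c),  ω_s=0, ω_c=1
Stage 1: ω_r = 1 − (13/49)(0−1) = 62/49
  ⇒ ω_r¹/ω_c¹ = 62/49
Stage 2: N_ring = 17 + 2·19 = 55
Stage 2: 17(ω_s−ω_c) = −55(ω_r−ω_c),  ω_r=0, ω_c=1
Stage 2: ω_s = 1 − (55/17)(0−1) = 72/17
  ⇒ ω_s²/ω_c² = 72/17
Coupling ω_c² = ω_r¹ ⇒ overall = 62/49 × 72/17 = 4464/833

4464/833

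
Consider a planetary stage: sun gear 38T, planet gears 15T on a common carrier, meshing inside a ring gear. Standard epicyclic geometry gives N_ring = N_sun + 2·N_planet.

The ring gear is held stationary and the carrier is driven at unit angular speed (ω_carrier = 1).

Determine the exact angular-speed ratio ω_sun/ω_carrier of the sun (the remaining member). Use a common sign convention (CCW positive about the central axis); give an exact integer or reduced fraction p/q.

53/19

N_ring = 38 + 2·15 = 68
38(ω_s−ω_c) = −68(ω_r−ω_c),  ω_r=0, ω_c=1
ω_s = 1 − (68/38)(0−1) = 53/19
ω_s/ω_c = 53/19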